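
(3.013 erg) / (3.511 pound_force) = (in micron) 0.01929. Check: 1 erg = 1e-07 J, so 3.013 erg = 3.013 * 1e-07 = 3.013e-07 J. 1 pound_force = 4.4482216 N, so 3.511 pound_force = 3.511 * 4.4482216 = 15.617706 N. Combine: 3.013e-07 J / 15.617706 N = 1.9292206e-08 m. 1 micron = 1e-06 m, so 1.9292206e-08 m = 1.9292206e-08 / 1e-06 = 0.019292206 micron ≈ 0.01929 micron (4 s.f.).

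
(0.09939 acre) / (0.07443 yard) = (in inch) 1 acre = 4046.8564 m^2, so 0.09939 acre = 0.09939 * 4046.8564 = 402.21706 m^2. 1 yard = 0.9144 m, so 0.07443 yard = 0.07443 * 0.9144 = 0.068058792 m. Combine: 402.21706 m^2 / 0.068058792 m = 5909.8472 m. 1 inch = 0.0254 m, so 5909.8472 m = 5909.8472 / 0.0254 = 232671.15 inch ≈ 2.327e+05 inch (4 s.f.). Final answer: 2.327e+05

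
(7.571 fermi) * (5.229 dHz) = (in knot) 1 fermi = 1e-15 m, so 7.571 fermi = 7.571 * 1e-15 = 7.571e-15 m. 1 dHz = 0.1 Hz, so 5.229 dHz = 5.229 * 0.1 = 0.5229 Hz. Combine: 7.571e-15 m * 0.5229 Hz = 3.9588759e-15 m/s. 1 knot = 0.51444444 m/s, so 3.9588759e-15 m/s = 3.9588759e-15 / 0.51444444 = 7.6954391e-15 knot ≈ 7.695e-15 knot (4 s.f.). Final answer: 7.695e-15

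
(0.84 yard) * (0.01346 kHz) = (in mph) 1 yard = 0.9144 m, so 0.84 yard = 0.84 * 0.9144 = 0.768096 m. 1 kHz = 1000 Hz, so 0.01346 kHz = 0.01346 * 1000 = 13.46 Hz. Combine: 0.768096 m * 13.46 Hz = 10.338572 m/s. 1 mph = 0.44704 m/s, so 10.338572 m/s = 10.338572 / 0.44704 = 23.126727 mph ≈ 23.13 mph (4 s.f.). Final answer: 23.13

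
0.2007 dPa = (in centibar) 1 dPa = 0.1 Pa, so 0.2007 dPa = 0.2007 * 0.1 = 0.02007 Pa. 1 centibar = 1000 Pa, so 0.02007 Pa = 0.02007 / 1000 = 2.007e-05 centibar. Final answer: 2.007e-05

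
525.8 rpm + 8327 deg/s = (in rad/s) 1 rpm = 0.10471976 rad/s, so 525.8 rpm = 525.8 * 0.10471976 = 55.061647 rad/s. 1 deg/s = 0.017453293 rad/s, so 8327 deg/s = 8327 * 0.017453293 = 145.33357 rad/s. Sum: 55.061647 + 145.33357 = 200.39521 rad/s. Result: 200.39521 rad/s ≈ 200.4 rad/s (4 s.f.). Final answer: 200.4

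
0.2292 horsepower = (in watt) 170.9. Check: 1 horsepower = 745.69987 W, so 0.2292 horsepower = 0.2292 * 745.69987 = 170.91441 W. 170.91441 W = 170.91441 watt ≈ 170.9 watt (4 s.f.).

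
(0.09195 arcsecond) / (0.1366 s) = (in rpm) 3.116e-05. Check: 1 arcsecond = 4.8481368e-06 rad, so 0.09195 arcsecond = 0.09195 * 4.8481368e-06 = 4.4578618e-07 rad. 0.1366 s is already in s. Combine: 4.4578618e-07 rad / 0.1366 s = 3.263442e-06 rad/s. 1 rpm = 0.10471976 rad/s, so 3.263442e-06 rad/s = 3.263442e-06 / 0.10471976 = 3.1163576e-05 rpm ≈ 3.116e-05 rpm (4 s.f.).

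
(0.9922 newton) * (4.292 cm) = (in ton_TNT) 0.9922 newton = 0.9922 N. 1 cm = 0.01 m, so 4.292 cm = 4.292 * 0.01 = 0.04292 m. Combine: 0.9922 N * 0.04292 m = 0.042585224 J. 1 ton_TNT = 4.184e+09 J, so 0.042585224 J = 0.042585224 / 4.184e+09 = 1.0178113e-11 ton_TNT ≈ 1.018e-11 ton_TNT (4 s.f.). Final answer: 1.018e-11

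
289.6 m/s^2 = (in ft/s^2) 1 ft/s^2 = 0.3048 m/s^2, so 289.6 m/s^2 = 289.6 / 0.3048 = 950.13123 ft/s^2 ≈ 950.1 ft/s^2 (4 s.f.). Final answer: 950.1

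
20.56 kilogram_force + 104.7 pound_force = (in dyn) 6.674e+07. Check: 1 kilogram_force = 9.80665 N, so 20.56 kilogram_force = 20.56 * 9.80665 = 201.62472 N. 1 pound_force = 4.4482216 N, so 104.7 pound_force = 104.7 * 4.4482216 = 465.7288 N. Sum: 201.62472 + 465.7288 = 667.35353 N. 1 dyn = 1e-05 N, so 667.35353 N = 667.35353 / 1e-05 = 66735353 dyn ≈ 6.674e+07 dyn (4 s.f.).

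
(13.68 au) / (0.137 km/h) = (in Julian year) 1 au = 1.4959787e+11 m, so 13.68 au = 13.68 * 1.4959787e+11 = 2.0464989e+12 m. 1 km/h = 0.27777778 m/s, so 0.137 km/h = 0.137 * 0.27777778 = 0.038055556 m/s. Combine: 2.0464989e+12 m / 0.038055556 m/s = 5.3776613e+13 s. 1 Julian year = 31557600 s, so 5.3776613e+13 s = 5.3776613e+13 / 31557600 = 1704078 Julian year ≈ 1.704e+06 Julian year (4 s.f.). Final answer: 1.704e+06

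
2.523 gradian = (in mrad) 39.63. Check: 1 gradian = 0.015707963 rad, so 2.523 gradian = 2.523 * 0.015707963 = 0.039631191 rad. 1 mrad = 0.001 rad, so 0.039631191 rad = 0.039631191 / 0.001 = 39.631191 mrad ≈ 39.63 mrad (4 s.f.).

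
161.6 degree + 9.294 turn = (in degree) 3507. Check: 1 degree = 0.017453293 rad, so 161.6 degree = 161.6 * 0.017453293 = 2.8204521 rad. 1 turn = 6.2831853 rad, so 9.294 turn = 9.294 * 6.2831853 = 58.395924 rad. Sum: 2.8204521 + 58.395924 = 61.216376 rad. 1 degree = 0.017453293 rad, so 61.216376 rad = 61.216376 / 0.017453293 = 3507.44 degree ≈ 3507 degree (4 s.f.).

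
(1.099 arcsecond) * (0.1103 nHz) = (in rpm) 5.612e-15. Check: 1 arcsecond = 4.8481368e-06 rad, so 1.099 arcsecond = 1.099 * 4.8481368e-06 = 5.3281024e-06 rad. 1 nHz = 1e-09 Hz, so 0.1103 nHz = 0.1103 * 1e-09 = 1.103e-10 Hz. Combine: 5.3281024e-06 rad * 1.103e-10 Hz = 5.8768969e-16 rad/s. 1 rpm = 0.10471976 rad/s, so 5.8768969e-16 rad/s = 5.8768969e-16 / 0.10471976 = 5.6120231e-15 rpm ≈ 5.612e-15 rpm (4 s.f.).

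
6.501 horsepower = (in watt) 1 horsepower = 745.69987 W, so 6.501 horsepower = 6.501 * 745.69987 = 4847.7949 W. 4847.7949 W = 4847.7949 watt ≈ 4848 watt (4 s.f.). Final answer: 4848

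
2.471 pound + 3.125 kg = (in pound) 1 pound = 0.45359237 kg, so 2.471 pound = 2.471 * 0.45359237 = 1.1208267 kg. 3.125 kg is already in kg. Sum: 1.1208267 + 3.125 = 4.2458267 kg. 1 pound = 0.45359237 kg, so 4.2458267 kg = 4.2458267 / 0.45359237 = 9.3604457 pound ≈ 9.36 pound (4 s.f.). Final answer: 9.36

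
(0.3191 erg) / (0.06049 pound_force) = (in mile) 1 erg = 1e-07 J, so 0.3191 erg = 0.3191 * 1e-07 = 3.191e-08 J. 1 pound_force = 4.4482216 N, so 0.06049 pound_force = 0.06049 * 4.4482216 = 0.26907293 N. Combine: 3.191e-08 J / 0.26907293 N = 1.1859239e-07 m. 1 mile = 1609.344 m, so 1.1859239e-07 m = 1.1859239e-07 / 1609.344 = 7.3689892e-11 mile ≈ 7.369e-11 mile (4 s.f.). Final answer: 7.369e-11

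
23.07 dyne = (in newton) 1 dyne = 1e-05 N, so 23.07 dyne = 23.07 * 1e-05 = 0.0002307 N. 0.0002307 N = 0.0002307 newton. Final answer: 0.0002307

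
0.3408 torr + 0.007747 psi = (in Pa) 98.85. Check: 1 torr = 133.32237 Pa, so 0.3408 torr = 0.3408 * 133.32237 = 45.436263 Pa. 1 psi = 6894.7573 Pa, so 0.007747 psi = 0.007747 * 6894.7573 = 53.413685 Pa. Sum: 45.436263 + 53.413685 = 98.849948 Pa. Result: 98.849948 Pa ≈ 98.85 Pa (4 s.f.).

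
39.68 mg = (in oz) 0.0014. Check: 1 mg = 1e-06 kg, so 39.68 mg = 39.68 * 1e-06 = 3.968e-05 kg. 1 oz = 0.028349523 kg, so 3.968e-05 kg = 3.968e-05 / 0.028349523 = 0.0013996708 oz ≈ 0.0014 oz (4 s.f.).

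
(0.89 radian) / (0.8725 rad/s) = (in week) 0.89 radian = 0.89 rad. 0.8725 rad/s is already in rad/s. Combine: 0.89 rad / 0.8725 rad/s = 1.0200573 s. 1 week = 604800 s, so 1.0200573 s = 1.0200573 / 604800 = 1.6866027e-06 week ≈ 1.687e-06 week (4 s.f.). Final answer: 1.687e-06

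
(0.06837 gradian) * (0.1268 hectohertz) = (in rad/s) 0.01362. Check: 1 gradian = 0.015707963 rad, so 0.06837 gradian = 0.06837 * 0.015707963 = 0.0010739534 rad. 1 hectohertz = 100 Hz, so 0.1268 hectohertz = 0.1268 * 100 = 12.68 Hz. Combine: 0.0010739534 rad * 12.68 Hz = 0.01361773 rad/s. Result: 0.01361773 rad/s ≈ 0.01362 rad/s (4 s.f.).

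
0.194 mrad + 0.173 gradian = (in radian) 0.002911. Check: 1 mrad = 0.001 rad, so 0.194 mrad = 0.194 * 0.001 = 0.000194 rad. 1 gradian = 0.015707963 rad, so 0.173 gradian = 0.173 * 0.015707963 = 0.0027174776 rad. Sum: 0.000194 + 0.0027174776 = 0.0029114776 rad. 0.0029114776 rad = 0.0029114776 radian ≈ 0.002911 radian (4 s.f.).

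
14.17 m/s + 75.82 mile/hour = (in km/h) 14.17 m/s is already in m/s. 1 mile/hour = 0.44704 m/s, so 75.82 mile/hour = 75.82 * 0.44704 = 33.894573 m/s. Sum: 14.17 + 33.894573 = 48.064573 m/s. 1 km/h = 0.27777778 m/s, so 48.064573 m/s = 48.064573 / 0.27777778 = 173.03246 km/h ≈ 173 km/h (4 s.f.). Final answer: 173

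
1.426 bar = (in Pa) 1.426e+05. Check: 1 bar = 100000 Pa, so 1.426 bar = 1.426 * 100000 = 142600 Pa. Result: 142600 Pa ≈ 1.426e+05 Pa (4 s.f.).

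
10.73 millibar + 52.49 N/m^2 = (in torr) 8.442. Check: 1 millibar = 100 Pa, so 10.73 millibar = 10.73 * 100 = 1073 Pa. 52.49 N/m^2 = 52.49 Pa. Sum: 1073 + 52.49 = 1125.49 Pa. 1 torr = 133.32237 Pa, so 1125.49 Pa = 1125.49 / 133.32237 = 8.4418692 torr ≈ 8.442 torr (4 s.f.).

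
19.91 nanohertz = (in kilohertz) 1.991e-11. Check: 1 nanohertz = 1e-09 Hz, so 19.91 nanohertz = 19.91 * 1e-09 = 1.991e-08 Hz. 1 kilohertz = 1000 Hz, so 1.991e-08 Hz = 1.991e-08 / 1000 = 1.991e-11 kilohertz.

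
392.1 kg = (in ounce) 1 ounce = 0.028349523 kg, so 392.1 kg = 392.1 / 0.028349523 = 13830.92 ounce ≈ 1.383e+04 ounce (4 s.f.). Final answer: 1.383e+04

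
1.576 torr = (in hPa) 2.101. Check: 1 torr = 133.32237 Pa, so 1.576 torr = 1.576 * 133.32237 = 210.11605 Pa. 1 hPa = 100 Pa, so 210.11605 Pa = 210.11605 / 100 = 2.1011605 hPa ≈ 2.101 hPa (4 s.f.).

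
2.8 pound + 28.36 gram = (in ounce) 45.8. Check: 1 pound = 0.45359237 kg, so 2.8 pound = 2.8 * 0.45359237 = 1.2700586 kg. 1 gram = 0.001 kg, so 28.36 gram = 28.36 * 0.001 = 0.02836 kg. Sum: 1.2700586 + 0.02836 = 1.2984186 kg. 1 ounce = 0.028349523 kg, so 1.2984186 kg = 1.2984186 / 0.028349523 = 45.80037 ounce ≈ 45.8 ounce (4 s.f.).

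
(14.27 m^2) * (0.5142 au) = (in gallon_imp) 2.415e+14. Check: 14.27 m^2 is already in m^2. 1 au = 1.4959787e+11 m, so 0.5142 au = 0.5142 * 1.4959787e+11 = 7.6923225e+10 m. Combine: 14.27 m^2 * 7.6923225e+10 m = 1.0976944e+12 m^3. 1 gallon_imp = 0.00454609 m^3, so 1.0976944e+12 m^3 = 1.0976944e+12 / 0.00454609 = 2.4145902e+14 gallon_imp ≈ 2.415e+14 gallon_imp (4 s.f.).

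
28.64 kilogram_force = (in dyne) 2.809e+07. Check: 1 kilogram_force = 9.80665 N, so 28.64 kilogram_force = 28.64 * 9.80665 = 280.86246 N. 1 dyne = 1e-05 N, so 280.86246 N = 280.86246 / 1e-05 = 28086246 dyne ≈ 2.809e+07 dyne (4 s.f.).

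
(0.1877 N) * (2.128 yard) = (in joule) 0.3652. Check: 0.1877 N is already in N. 1 yard = 0.9144 m, so 2.128 yard = 2.128 * 0.9144 = 1.9458432 m. Combine: 0.1877 N * 1.9458432 m = 0.36523477 J. 0.36523477 J = 0.36523477 joule ≈ 0.3652 joule (4 s.f.).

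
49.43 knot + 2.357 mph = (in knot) 1 knot = 0.51444444 m/s, so 49.43 knot = 49.43 * 0.51444444 = 25.428989 m/s. 1 mph = 0.44704 m/s, so 2.357 mph = 2.357 * 0.44704 = 1.0536733 m/s. Sum: 25.428989 + 1.0536733 = 26.482662 m/s. 1 knot = 0.51444444 m/s, so 26.482662 m/s = 26.482662 / 0.51444444 = 51.478177 knot ≈ 51.48 knot (4 s.f.). Final answer: 51.48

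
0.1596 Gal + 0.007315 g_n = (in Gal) 1 Gal = 0.01 m/s^2, so 0.1596 Gal = 0.1596 * 0.01 = 0.001596 m/s^2. 1 g_n = 9.80665 m/s^2, so 0.007315 g_n = 0.007315 * 9.80665 = 0.071735645 m/s^2. Sum: 0.001596 + 0.071735645 = 0.073331645 m/s^2. 1 Gal = 0.01 m/s^2, so 0.073331645 m/s^2 = 0.073331645 / 0.01 = 7.3331645 Gal ≈ 7.333 Gal (4 s.f.). Final answer: 7.333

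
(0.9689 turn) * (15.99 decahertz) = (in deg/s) 5.577e+04. Check: 1 turn = 6.2831853 rad, so 0.9689 turn = 0.9689 * 6.2831853 = 6.0877782 rad. 1 decahertz = 10 Hz, so 15.99 decahertz = 15.99 * 10 = 159.9 Hz. Combine: 6.0877782 rad * 159.9 Hz = 973.43574 rad/s. 1 deg/s = 0.017453293 rad/s, so 973.43574 rad/s = 973.43574 / 0.017453293 = 55773.76 deg/s ≈ 5.577e+04 deg/s (4 s.f.).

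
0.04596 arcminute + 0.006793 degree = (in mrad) 1 arcminute = 0.00029088821 rad, so 0.04596 arcminute = 0.04596 * 0.00029088821 = 1.3369222e-05 rad. 1 degree = 0.017453293 rad, so 0.006793 degree = 0.006793 * 0.017453293 = 0.00011856022 rad. Sum: 1.3369222e-05 + 0.00011856022 = 0.00013192944 rad. 1 mrad = 0.001 rad, so 0.00013192944 rad = 0.00013192944 / 0.001 = 0.13192944 mrad ≈ 0.1319 mrad (4 s.f.). Final answer: 0.1319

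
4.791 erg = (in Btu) 1 erg = 1e-07 J, so 4.791 erg = 4.791 * 1e-07 = 4.791e-07 J. 1 Btu = 1055.0559 J, so 4.791e-07 J = 4.791e-07 / 1055.0559 = 4.5409918e-10 Btu ≈ 4.541e-10 Btu (4 s.f.). Final answer: 4.541e-10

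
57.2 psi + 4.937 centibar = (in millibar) 1 psi = 6894.7573 Pa, so 57.2 psi = 57.2 * 6894.7573 = 394380.12 Pa. 1 centibar = 1000 Pa, so 4.937 centibar = 4.937 * 1000 = 4937 Pa. Sum: 394380.12 + 4937 = 399317.12 Pa. 1 millibar = 100 Pa, so 399317.12 Pa = 399317.12 / 100 = 3993.1712 millibar ≈ 3993 millibar (4 s.f.). Final answer: 3993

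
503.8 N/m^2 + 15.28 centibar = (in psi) 2.289. Check: 503.8 N/m^2 = 503.8 Pa. 1 centibar = 1000 Pa, so 15.28 centibar = 15.28 * 1000 = 15280 Pa. Sum: 503.8 + 15280 = 15783.8 Pa. 1 psi = 6894.7573 Pa, so 15783.8 Pa = 15783.8 / 6894.7573 = 2.2892466 psi ≈ 2.289 psi (4 s.f.).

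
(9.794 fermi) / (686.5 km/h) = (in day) 5.944e-22. Check: 1 fermi = 1e-15 m, so 9.794 fermi = 9.794 * 1e-15 = 9.794e-15 m. 1 km/h = 0.27777778 m/s, so 686.5 km/h = 686.5 * 0.27777778 = 190.69444 m/s. Combine: 9.794e-15 m / 190.69444 m/s = 5.135965e-17 s. 1 day = 86400 s, so 5.135965e-17 s = 5.135965e-17 / 86400 = 5.944404e-22 day ≈ 5.944e-22 day (4 s.f.).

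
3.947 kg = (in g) 3947. Check: 1 g = 0.001 kg, so 3.947 kg = 3.947 / 0.001 = 3947 g.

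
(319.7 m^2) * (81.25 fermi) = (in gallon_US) 6.862e-09. Check: 319.7 m^2 is already in m^2. 1 fermi = 1e-15 m, so 81.25 fermi = 81.25 * 1e-15 = 8.125e-14 m. Combine: 319.7 m^2 * 8.125e-14 m = 2.5975625e-11 m^3. 1 gallon_US = 0.0037854118 m^3, so 2.5975625e-11 m^3 = 2.5975625e-11 / 0.0037854118 = 6.8620342e-09 gallon_US ≈ 6.862e-09 gallon_US (4 s.f.).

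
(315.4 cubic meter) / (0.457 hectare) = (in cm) 6.902. Check: 315.4 cubic meter = 315.4 m^3. 1 hectare = 10000 m^2, so 0.457 hectare = 0.457 * 10000 = 4570 m^2. Combine: 315.4 m^3 / 4570 m^2 = 0.069015317 m. 1 cm = 0.01 m, so 0.069015317 m = 0.069015317 / 0.01 = 6.9015317 cm ≈ 6.902 cm (4 s.f.).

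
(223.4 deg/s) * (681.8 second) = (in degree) 1 deg/s = 0.017453293 rad/s, so 223.4 deg/s = 223.4 * 0.017453293 = 3.8990655 rad/s. 681.8 second = 681.8 s. Combine: 3.8990655 rad/s * 681.8 s = 2658.3829 rad. 1 degree = 0.017453293 rad, so 2658.3829 rad = 2658.3829 / 0.017453293 = 152314.12 degree ≈ 1.523e+05 degree (4 s.f.). Final answer: 1.523e+05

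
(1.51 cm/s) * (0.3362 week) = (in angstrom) 1 cm/s = 0.01 m/s, so 1.51 cm/s = 1.51 * 0.01 = 0.0151 m/s. 1 week = 604800 s, so 0.3362 week = 0.3362 * 604800 = 203333.76 s. Combine: 0.0151 m/s * 203333.76 s = 3070.3398 m. 1 angstrom = 1e-10 m, so 3070.3398 m = 3070.3398 / 1e-10 = 3.0703398e+13 angstrom ≈ 3.07e+13 angstrom (4 s.f.). Final answer: 3.07e+13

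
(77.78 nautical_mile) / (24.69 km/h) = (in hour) 1 nautical_mile = 1852 m, so 77.78 nautical_mile = 77.78 * 1852 = 144048.56 m. 1 km/h = 0.27777778 m/s, so 24.69 km/h = 24.69 * 0.27777778 = 6.8583333 m/s. Combine: 144048.56 m / 6.8583333 m/s = 21003.435 s. 1 hour = 3600 s, so 21003.435 s = 21003.435 / 3600 = 5.8342876 hour ≈ 5.834 hour (4 s.f.). Final answer: 5.834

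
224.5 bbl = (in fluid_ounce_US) 1.207e+06. Check: 1 bbl = 0.15898729 m^3, so 224.5 bbl = 224.5 * 0.15898729 = 35.692648 m^3. 1 fluid_ounce_US = 2.957353e-05 m^3, so 35.692648 m^3 = 35.692648 / 2.957353e-05 = 1206912 fluid_ounce_US ≈ 1.207e+06 fluid_ounce_US (4 s.f.).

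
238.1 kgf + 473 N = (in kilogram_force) 286.3. Check: 1 kgf = 9.80665 N, so 238.1 kgf = 238.1 * 9.80665 = 2334.9634 N. 473 N is already in N. Sum: 2334.9634 + 473 = 2807.9634 N. 1 kilogram_force = 9.80665 N, so 2807.9634 N = 2807.9634 / 9.80665 = 286.33258 kilogram_force ≈ 286.3 kilogram_force (4 s.f.).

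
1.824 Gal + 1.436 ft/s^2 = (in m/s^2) 0.4559. Check: 1 Gal = 0.01 m/s^2, so 1.824 Gal = 1.824 * 0.01 = 0.01824 m/s^2. 1 ft/s^2 = 0.3048 m/s^2, so 1.436 ft/s^2 = 1.436 * 0.3048 = 0.4376928 m/s^2. Sum: 0.01824 + 0.4376928 = 0.4559328 m/s^2. Result: 0.4559328 m/s^2 ≈ 0.4559 m/s^2 (4 s.f.).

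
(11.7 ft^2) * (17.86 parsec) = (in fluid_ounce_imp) 2.108e+22. Check: 1 ft^2 = 0.09290304 m^2, so 11.7 ft^2 = 11.7 * 0.09290304 = 1.0869656 m^2. 1 parsec = 3.0856776e+16 m, so 17.86 parsec = 17.86 * 3.0856776e+16 = 5.5110202e+17 m. Combine: 1.0869656 m^2 * 5.5110202e+17 m = 5.9902892e+17 m^3. 1 fluid_ounce_imp = 2.8413063e-05 m^3, so 5.9902892e+17 m^3 = 5.9902892e+17 / 2.8413063e-05 = 2.108287e+22 fluid_ounce_imp ≈ 2.108e+22 fluid_ounce_imp (4 s.f.).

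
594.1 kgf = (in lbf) 1310. Check: 1 kgf = 9.80665 N, so 594.1 kgf = 594.1 * 9.80665 = 5826.1308 N. 1 lbf = 4.4482216 N, so 5826.1308 N = 5826.1308 / 4.4482216 = 1309.7663 lbf ≈ 1310 lbf (4 s.f.).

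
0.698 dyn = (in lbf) 1.569e-06. Check: 1 dyn = 1e-05 N, so 0.698 dyn = 0.698 * 1e-05 = 6.98e-06 N. 1 lbf = 4.4482216 N, so 6.98e-06 N = 6.98e-06 / 4.4482216 = 1.5691664e-06 lbf ≈ 1.569e-06 lbf (4 s.f.).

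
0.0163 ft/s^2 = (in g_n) 1 ft/s^2 = 0.3048 m/s^2, so 0.0163 ft/s^2 = 0.0163 * 0.3048 = 0.00496824 m/s^2. 1 g_n = 9.80665 m/s^2, so 0.00496824 m/s^2 = 0.00496824 / 9.80665 = 0.00050661949 g_n ≈ 0.0005066 g_n (4 s.f.). Final answer: 0.0005066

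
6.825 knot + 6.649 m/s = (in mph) 1 knot = 0.51444444 m/s, so 6.825 knot = 6.825 * 0.51444444 = 3.5110833 m/s. 6.649 m/s is already in m/s. Sum: 3.5110833 + 6.649 = 10.160083 m/s. 1 mph = 0.44704 m/s, so 10.160083 m/s = 10.160083 / 0.44704 = 22.727459 mph ≈ 22.73 mph (4 s.f.). Final answer: 22.73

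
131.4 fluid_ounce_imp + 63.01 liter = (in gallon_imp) 14.68. Check: 1 fluid_ounce_imp = 2.8413063e-05 m^3, so 131.4 fluid_ounce_imp = 131.4 * 2.8413063e-05 = 0.0037334764 m^3. 1 liter = 0.001 m^3, so 63.01 liter = 63.01 * 0.001 = 0.06301 m^3. Sum: 0.0037334764 + 0.06301 = 0.066743476 m^3. 1 gallon_imp = 0.00454609 m^3, so 0.066743476 m^3 = 0.066743476 / 0.00454609 = 14.681512 gallon_imp ≈ 14.68 gallon_imp (4 s.f.).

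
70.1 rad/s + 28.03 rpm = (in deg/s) 70.1 rad/s is already in rad/s. 1 rpm = 0.10471976 rad/s, so 28.03 rpm = 28.03 * 0.10471976 = 2.9352947 rad/s. Sum: 70.1 + 2.9352947 = 73.035295 rad/s. 1 deg/s = 0.017453293 rad/s, so 73.035295 rad/s = 73.035295 / 0.017453293 = 4184.6141 deg/s ≈ 4185 deg/s (4 s.f.). Final answer: 4185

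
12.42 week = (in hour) 1 week = 604800 s, so 12.42 week = 12.42 * 604800 = 7511616 s. 1 hour = 3600 s, so 7511616 s = 7511616 / 3600 = 2086.56 hour ≈ 2087 hour (4 s.f.). Final answer: 2087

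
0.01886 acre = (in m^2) 1 acre = 4046.8564 m^2, so 0.01886 acre = 0.01886 * 4046.8564 = 76.323712 m^2. Result: 76.323712 m^2 ≈ 76.32 m^2 (4 s.f.). Final answer: 76.32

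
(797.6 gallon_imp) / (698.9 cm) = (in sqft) 5.584. Check: 1 gallon_imp = 0.00454609 m^3, so 797.6 gallon_imp = 797.6 * 0.00454609 = 3.6259614 m^3. 1 cm = 0.01 m, so 698.9 cm = 698.9 * 0.01 = 6.989 m. Combine: 3.6259614 m^3 / 6.989 m = 0.51880976 m^2. 1 sqft = 0.09290304 m^2, so 0.51880976 m^2 = 0.51880976 / 0.09290304 = 5.5844217 sqft ≈ 5.584 sqft (4 s.f.).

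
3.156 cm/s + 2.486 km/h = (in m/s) 0.7221. Check: 1 cm/s = 0.01 m/s, so 3.156 cm/s = 3.156 * 0.01 = 0.03156 m/s. 1 km/h = 0.27777778 m/s, so 2.486 km/h = 2.486 * 0.27777778 = 0.69055556 m/s. Sum: 0.03156 + 0.69055556 = 0.72211556 m/s. Result: 0.72211556 m/s ≈ 0.7221 m/s (4 s.f.).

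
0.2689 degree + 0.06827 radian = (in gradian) 4.645. Check: 1 degree = 0.017453293 rad, so 0.2689 degree = 0.2689 * 0.017453293 = 0.0046931904 rad. 0.06827 radian = 0.06827 rad. Sum: 0.0046931904 + 0.06827 = 0.07296319 rad. 1 gradian = 0.015707963 rad, so 0.07296319 rad = 0.07296319 / 0.015707963 = 4.644981 gradian ≈ 4.645 gradian (4 s.f.).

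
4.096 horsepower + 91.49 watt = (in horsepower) 4.219. Check: 1 horsepower = 745.69987 W, so 4.096 horsepower = 4.096 * 745.69987 = 3054.3867 W. 91.49 watt = 91.49 W. Sum: 3054.3867 + 91.49 = 3145.8767 W. 1 horsepower = 745.69987 W, so 3145.8767 W = 3145.8767 / 745.69987 = 4.2186901 horsepower ≈ 4.219 horsepower (4 s.f.).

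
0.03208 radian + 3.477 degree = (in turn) 0.01476. Check: 0.03208 radian = 0.03208 rad. 1 degree = 0.017453293 rad, so 3.477 degree = 3.477 * 0.017453293 = 0.060685098 rad. Sum: 0.03208 + 0.060685098 = 0.092765098 rad. 1 turn = 6.2831853 rad, so 0.092765098 rad = 0.092765098 / 6.2831853 = 0.014764024 turn ≈ 0.01476 turn (4 s.f.).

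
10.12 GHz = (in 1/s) 1.012e+10. Check: 1 GHz = 1e+09 Hz, so 10.12 GHz = 10.12 * 1e+09 = 1.012e+10 Hz. 1.012e+10 Hz = 1.012e+10 1/s.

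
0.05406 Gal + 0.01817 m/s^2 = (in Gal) 1.871. Check: 1 Gal = 0.01 m/s^2, so 0.05406 Gal = 0.05406 * 0.01 = 0.0005406 m/s^2. 0.01817 m/s^2 is already in m/s^2. Sum: 0.0005406 + 0.01817 = 0.0187106 m/s^2. 1 Gal = 0.01 m/s^2, so 0.0187106 m/s^2 = 0.0187106 / 0.01 = 1.87106 Gal ≈ 1.871 Gal (4 s.f.).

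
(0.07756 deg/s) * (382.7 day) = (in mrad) 4.476e+07. Check: 1 deg/s = 0.017453293 rad/s, so 0.07756 deg/s = 0.07756 * 0.017453293 = 0.0013536774 rad/s. 1 day = 86400 s, so 382.7 day = 382.7 * 86400 = 33065280 s. Combine: 0.0013536774 rad/s * 33065280 s = 44759.721 rad. 1 mrad = 0.001 rad, so 44759.721 rad = 44759.721 / 0.001 = 44759721 mrad ≈ 4.476e+07 mrad (4 s.f.).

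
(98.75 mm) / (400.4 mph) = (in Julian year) 1 mm = 0.001 m, so 98.75 mm = 98.75 * 0.001 = 0.09875 m. 1 mph = 0.44704 m/s, so 400.4 mph = 400.4 * 0.44704 = 178.99482 m/s. Combine: 0.09875 m / 178.99482 m/s = 0.00055169196 s. 1 Julian year = 31557600 s, so 0.00055169196 s = 0.00055169196 / 31557600 = 1.7482063e-11 Julian year ≈ 1.748e-11 Julian year (4 s.f.). Final answer: 1.748e-11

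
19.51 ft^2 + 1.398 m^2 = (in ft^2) 34.56. Check: 1 ft^2 = 0.09290304 m^2, so 19.51 ft^2 = 19.51 * 0.09290304 = 1.8125383 m^2. 1.398 m^2 is already in m^2. Sum: 1.8125383 + 1.398 = 3.2105383 m^2. 1 ft^2 = 0.09290304 m^2, so 3.2105383 m^2 = 3.2105383 / 0.09290304 = 34.557947 ft^2 ≈ 34.56 ft^2 (4 s.f.).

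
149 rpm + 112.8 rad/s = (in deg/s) 7357. Check: 1 rpm = 0.10471976 rad/s, so 149 rpm = 149 * 0.10471976 = 15.603244 rad/s. 112.8 rad/s is already in rad/s. Sum: 15.603244 + 112.8 = 128.40324 rad/s. 1 deg/s = 0.017453293 rad/s, so 128.40324 rad/s = 128.40324 / 0.017453293 = 7356.9639 deg/s ≈ 7357 deg/s (4 s.f.).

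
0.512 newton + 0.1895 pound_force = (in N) 0.512 newton = 0.512 N. 1 pound_force = 4.4482216 N, so 0.1895 pound_force = 0.1895 * 4.4482216 = 0.842938 N. Sum: 0.512 + 0.842938 = 1.354938 N. Result: 1.354938 N ≈ 1.355 N (4 s.f.). Final answer: 1.355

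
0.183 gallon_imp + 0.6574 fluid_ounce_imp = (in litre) 1 gallon_imp = 0.00454609 m^3, so 0.183 gallon_imp = 0.183 * 0.00454609 = 0.00083193447 m^3. 1 fluid_ounce_imp = 2.8413063e-05 m^3, so 0.6574 fluid_ounce_imp = 0.6574 * 2.8413063e-05 = 1.8678747e-05 m^3. Sum: 0.00083193447 + 1.8678747e-05 = 0.00085061322 m^3. 1 litre = 0.001 m^3, so 0.00085061322 m^3 = 0.00085061322 / 0.001 = 0.85061322 litre ≈ 0.8506 litre (4 s.f.). Final answer: 0.8506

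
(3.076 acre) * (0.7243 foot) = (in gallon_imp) 6.045e+05. Check: 1 acre = 4046.8564 m^2, so 3.076 acre = 3.076 * 4046.8564 = 12448.13 m^2. 1 foot = 0.3048 m, so 0.7243 foot = 0.7243 * 0.3048 = 0.22076664 m. Combine: 12448.13 m^2 * 0.22076664 m = 2748.1319 m^3. 1 gallon_imp = 0.00454609 m^3, so 2748.1319 m^3 = 2748.1319 / 0.00454609 = 604504.51 gallon_imp ≈ 6.045e+05 gallon_imp (4 s.f.).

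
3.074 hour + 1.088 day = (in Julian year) 1 hour = 3600 s, so 3.074 hour = 3.074 * 3600 = 11066.4 s. 1 day = 86400 s, so 1.088 day = 1.088 * 86400 = 94003.2 s. Sum: 11066.4 + 94003.2 = 105069.6 s. 1 Julian year = 31557600 s, so 105069.6 s = 105069.6 / 31557600 = 0.0033294547 Julian year ≈ 0.003329 Julian year (4 s.f.). Final answer: 0.003329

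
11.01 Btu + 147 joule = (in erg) 1.176e+11. Check: 1 Btu = 1055.0559 J, so 11.01 Btu = 11.01 * 1055.0559 = 11616.165 J. 147 joule = 147 J. Sum: 11616.165 + 147 = 11763.165 J. 1 erg = 1e-07 J, so 11763.165 J = 11763.165 / 1e-07 = 1.1763165e+11 erg ≈ 1.176e+11 erg (4 s.f.).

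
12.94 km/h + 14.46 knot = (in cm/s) 1103. Check: 1 km/h = 0.27777778 m/s, so 12.94 km/h = 12.94 * 0.27777778 = 3.5944444 m/s. 1 knot = 0.51444444 m/s, so 14.46 knot = 14.46 * 0.51444444 = 7.4388667 m/s. Sum: 3.5944444 + 7.4388667 = 11.033311 m/s. 1 cm/s = 0.01 m/s, so 11.033311 m/s = 11.033311 / 0.01 = 1103.3311 cm/s ≈ 1103 cm/s (4 s.f.).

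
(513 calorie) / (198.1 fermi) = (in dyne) 1.083e+21. Check: 1 calorie = 4.184 J, so 513 calorie = 513 * 4.184 = 2146.392 J. 1 fermi = 1e-15 m, so 198.1 fermi = 198.1 * 1e-15 = 1.981e-13 m. Combine: 2146.392 J / 1.981e-13 m = 1.0834891e+16 N. 1 dyne = 1e-05 N, so 1.0834891e+16 N = 1.0834891e+16 / 1e-05 = 1.0834891e+21 dyne ≈ 1.083e+21 dyne (4 s.f.).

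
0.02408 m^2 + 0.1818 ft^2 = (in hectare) 0.02408 m^2 is already in m^2. 1 ft^2 = 0.09290304 m^2, so 0.1818 ft^2 = 0.1818 * 0.09290304 = 0.016889773 m^2. Sum: 0.02408 + 0.016889773 = 0.040969773 m^2. 1 hectare = 10000 m^2, so 0.040969773 m^2 = 0.040969773 / 10000 = 4.0969773e-06 hectare ≈ 4.097e-06 hectare (4 s.f.). Final answer: 4.097e-06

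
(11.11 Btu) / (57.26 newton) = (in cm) 2.047e+04. Check: 1 Btu = 1055.0559 J, so 11.11 Btu = 11.11 * 1055.0559 = 11721.671 J. 57.26 newton = 57.26 N. Combine: 11721.671 J / 57.26 N = 204.70958 m. 1 cm = 0.01 m, so 204.70958 m = 204.70958 / 0.01 = 20470.958 cm ≈ 2.047e+04 cm (4 s.f.).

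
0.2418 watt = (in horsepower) 0.2418 watt = 0.2418 W. 1 horsepower = 745.69987 W, so 0.2418 W = 0.2418 / 745.69987 = 0.00032425914 horsepower ≈ 0.0003243 horsepower (4 s.f.). Final answer: 0.0003243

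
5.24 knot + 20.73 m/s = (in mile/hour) 1 knot = 0.51444444 m/s, so 5.24 knot = 5.24 * 0.51444444 = 2.6956889 m/s. 20.73 m/s is already in m/s. Sum: 2.6956889 + 20.73 = 23.425689 m/s. 1 mile/hour = 0.44704 m/s, so 23.425689 m/s = 23.425689 / 0.44704 = 52.401774 mile/hour ≈ 52.4 mile/hour (4 s.f.). Final answer: 52.4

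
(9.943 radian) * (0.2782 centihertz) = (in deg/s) 1.585. Check: 9.943 radian = 9.943 rad. 1 centihertz = 0.01 Hz, so 0.2782 centihertz = 0.2782 * 0.01 = 0.002782 Hz. Combine: 9.943 rad * 0.002782 Hz = 0.027661426 rad/s. 1 deg/s = 0.017453293 rad/s, so 0.027661426 rad/s = 0.027661426 / 0.017453293 = 1.584883 deg/s ≈ 1.585 deg/s (4 s.f.).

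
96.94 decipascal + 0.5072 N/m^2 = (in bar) 1 decipascal = 0.1 Pa, so 96.94 decipascal = 96.94 * 0.1 = 9.694 Pa. 0.5072 N/m^2 = 0.5072 Pa. Sum: 9.694 + 0.5072 = 10.2012 Pa. 1 bar = 100000 Pa, so 10.2012 Pa = 10.2012 / 100000 = 0.000102012 bar ≈ 0.000102 bar (4 s.f.). Final answer: 0.000102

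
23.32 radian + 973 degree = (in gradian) 23.32 radian = 23.32 rad. 1 degree = 0.017453293 rad, so 973 degree = 973 * 0.017453293 = 16.982054 rad. Sum: 23.32 + 16.982054 = 40.302054 rad. 1 gradian = 0.015707963 rad, so 40.302054 rad = 40.302054 / 0.015707963 = 2565.7084 gradian ≈ 2566 gradian (4 s.f.). Final answer: 2566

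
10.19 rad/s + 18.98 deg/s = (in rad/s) 10.52. Check: 10.19 rad/s is already in rad/s. 1 deg/s = 0.017453293 rad/s, so 18.98 deg/s = 18.98 * 0.017453293 = 0.33126349 rad/s. Sum: 10.19 + 0.33126349 = 10.521263 rad/s. Result: 10.521263 rad/s ≈ 10.52 rad/s (4 s.f.).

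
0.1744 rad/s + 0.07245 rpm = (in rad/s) 0.182. Check: 0.1744 rad/s is already in rad/s. 1 rpm = 0.10471976 rad/s, so 0.07245 rpm = 0.07245 * 0.10471976 = 0.0075869463 rad/s. Sum: 0.1744 + 0.0075869463 = 0.18198695 rad/s. Result: 0.18198695 rad/s ≈ 0.182 rad/s (4 s.f.).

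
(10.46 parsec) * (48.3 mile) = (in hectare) 1 parsec = 3.0856776e+16 m, so 10.46 parsec = 10.46 * 3.0856776e+16 = 3.2276188e+17 m. 1 mile = 1609.344 m, so 48.3 mile = 48.3 * 1609.344 = 77731.315 m. Combine: 3.2276188e+17 m * 77731.315 m = 2.5088705e+22 m^2. 1 hectare = 10000 m^2, so 2.5088705e+22 m^2 = 2.5088705e+22 / 10000 = 2.5088705e+18 hectare ≈ 2.509e+18 hectare (4 s.f.). Final answer: 2.509e+18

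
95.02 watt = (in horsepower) 95.02 watt = 95.02 W. 1 horsepower = 745.69987 W, so 95.02 W = 95.02 / 745.69987 = 0.12742392 horsepower ≈ 0.1274 horsepower (4 s.f.). Final answer: 0.1274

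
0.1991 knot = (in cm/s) 1 knot = 0.51444444 m/s, so 0.1991 knot = 0.1991 * 0.51444444 = 0.10242589 m/s. 1 cm/s = 0.01 m/s, so 0.10242589 m/s = 0.10242589 / 0.01 = 10.242589 cm/s ≈ 10.24 cm/s (4 s.f.). Final answer: 10.24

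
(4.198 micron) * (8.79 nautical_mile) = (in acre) 1.689e-05. Check: 1 micron = 1e-06 m, so 4.198 micron = 4.198 * 1e-06 = 4.198e-06 m. 1 nautical_mile = 1852 m, so 8.79 nautical_mile = 8.79 * 1852 = 16279.08 m. Combine: 4.198e-06 m * 16279.08 m = 0.068339578 m^2. 1 acre = 4046.8564 m^2, so 0.068339578 m^2 = 0.068339578 / 4046.8564 = 1.6887077e-05 acre ≈ 1.689e-05 acre (4 s.f.).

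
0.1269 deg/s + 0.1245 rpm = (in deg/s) 1 deg/s = 0.017453293 rad/s, so 0.1269 deg/s = 0.1269 * 0.017453293 = 0.0022148228 rad/s. 1 rpm = 0.10471976 rad/s, so 0.1245 rpm = 0.1245 * 0.10471976 = 0.01303761 rad/s. Sum: 0.0022148228 + 0.01303761 = 0.015252432 rad/s. 1 deg/s = 0.017453293 rad/s, so 0.015252432 rad/s = 0.015252432 / 0.017453293 = 0.8739 deg/s. Final answer: 0.8739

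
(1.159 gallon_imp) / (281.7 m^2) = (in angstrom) 1 gallon_imp = 0.00454609 m^3, so 1.159 gallon_imp = 1.159 * 0.00454609 = 0.0052689183 m^3. 281.7 m^2 is already in m^2. Combine: 0.0052689183 m^3 / 281.7 m^2 = 1.8704005e-05 m. 1 angstrom = 1e-10 m, so 1.8704005e-05 m = 1.8704005e-05 / 1e-10 = 187040.05 angstrom ≈ 1.87e+05 angstrom (4 s.f.). Final answer: 1.87e+05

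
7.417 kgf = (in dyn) 1 kgf = 9.80665 N, so 7.417 kgf = 7.417 * 9.80665 = 72.735923 N. 1 dyn = 1e-05 N, so 72.735923 N = 72.735923 / 1e-05 = 7273592.3 dyn ≈ 7.274e+06 dyn (4 s.f.). Final answer: 7.274e+06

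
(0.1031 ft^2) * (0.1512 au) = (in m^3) 1 ft^2 = 0.09290304 m^2, so 0.1031 ft^2 = 0.1031 * 0.09290304 = 0.0095783034 m^2. 1 au = 1.4959787e+11 m, so 0.1512 au = 0.1512 * 1.4959787e+11 = 2.2619198e+10 m. Combine: 0.0095783034 m^2 * 2.2619198e+10 m = 2.1665354e+08 m^3. Result: 2.1665354e+08 m^3 ≈ 2.167e+08 m^3 (4 s.f.). Final answer: 2.167e+08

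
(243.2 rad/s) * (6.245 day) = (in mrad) 243.2 rad/s is already in rad/s. 1 day = 86400 s, so 6.245 day = 6.245 * 86400 = 539568 s. Combine: 243.2 rad/s * 539568 s = 1.3122294e+08 rad. 1 mrad = 0.001 rad, so 1.3122294e+08 rad = 1.3122294e+08 / 0.001 = 1.3122294e+11 mrad ≈ 1.312e+11 mrad (4 s.f.). Final answer: 1.312e+11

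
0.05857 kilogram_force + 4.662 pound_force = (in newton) 1 kilogram_force = 9.80665 N, so 0.05857 kilogram_force = 0.05857 * 9.80665 = 0.57437549 N. 1 pound_force = 4.4482216 N, so 4.662 pound_force = 4.662 * 4.4482216 = 20.737609 N. Sum: 0.57437549 + 20.737609 = 21.311985 N. 21.311985 N = 21.311985 newton ≈ 21.31 newton (4 s.f.). Final answer: 21.31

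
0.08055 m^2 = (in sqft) 0.867. Check: 1 sqft = 0.09290304 m^2, so 0.08055 m^2 = 0.08055 / 0.09290304 = 0.86703298 sqft ≈ 0.867 sqft (4 s.f.).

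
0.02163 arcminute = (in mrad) 1 arcminute = 0.00029088821 rad, so 0.02163 arcminute = 0.02163 * 0.00029088821 = 6.291912e-06 rad. 1 mrad = 0.001 rad, so 6.291912e-06 rad = 6.291912e-06 / 0.001 = 0.006291912 mrad ≈ 0.006292 mrad (4 s.f.). Final answer: 0.006292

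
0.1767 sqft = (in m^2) 1 sqft = 0.09290304 m^2, so 0.1767 sqft = 0.1767 * 0.09290304 = 0.016415967 m^2. Result: 0.016415967 m^2 ≈ 0.01642 m^2 (4 s.f.). Final answer: 0.01642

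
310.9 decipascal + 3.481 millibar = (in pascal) 379.2. Check: 1 decipascal = 0.1 Pa, so 310.9 decipascal = 310.9 * 0.1 = 31.09 Pa. 1 millibar = 100 Pa, so 3.481 millibar = 3.481 * 100 = 348.1 Pa. Sum: 31.09 + 348.1 = 379.19 Pa. 379.19 Pa = 379.19 pascal ≈ 379.2 pascal (4 s.f.).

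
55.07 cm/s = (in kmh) 1 cm/s = 0.01 m/s, so 55.07 cm/s = 55.07 * 0.01 = 0.5507 m/s. 1 kmh = 0.27777778 m/s, so 0.5507 m/s = 0.5507 / 0.27777778 = 1.98252 kmh ≈ 1.983 kmh (4 s.f.). Final answer: 1.983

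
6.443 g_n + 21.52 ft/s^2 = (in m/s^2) 1 g_n = 9.80665 m/s^2, so 6.443 g_n = 6.443 * 9.80665 = 63.184246 m/s^2. 1 ft/s^2 = 0.3048 m/s^2, so 21.52 ft/s^2 = 21.52 * 0.3048 = 6.559296 m/s^2. Sum: 63.184246 + 6.559296 = 69.743542 m/s^2. Result: 69.743542 m/s^2 ≈ 69.74 m/s^2 (4 s.f.). Final answer: 69.74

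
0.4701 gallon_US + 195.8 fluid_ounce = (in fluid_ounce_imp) 266.4. Check: 1 gallon_US = 0.0037854118 m^3, so 0.4701 gallon_US = 0.4701 * 0.0037854118 = 0.0017795221 m^3. 1 fluid_ounce = 2.957353e-05 m^3, so 195.8 fluid_ounce = 195.8 * 2.957353e-05 = 0.0057904971 m^3. Sum: 0.0017795221 + 0.0057904971 = 0.0075700192 m^3. 1 fluid_ounce_imp = 2.8413063e-05 m^3, so 0.0075700192 m^3 = 0.0075700192 / 2.8413063e-05 = 266.42743 fluid_ounce_imp ≈ 266.4 fluid_ounce_imp (4 s.f.).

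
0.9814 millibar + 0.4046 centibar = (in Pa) 1 millibar = 100 Pa, so 0.9814 millibar = 0.9814 * 100 = 98.14 Pa. 1 centibar = 1000 Pa, so 0.4046 centibar = 0.4046 * 1000 = 404.6 Pa. Sum: 98.14 + 404.6 = 502.74 Pa. Result: 502.74 Pa ≈ 502.7 Pa (4 s.f.). Final answer: 502.7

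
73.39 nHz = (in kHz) 1 nHz = 1e-09 Hz, so 73.39 nHz = 73.39 * 1e-09 = 7.339e-08 Hz. 1 kHz = 1000 Hz, so 7.339e-08 Hz = 7.339e-08 / 1000 = 7.339e-11 kHz. Final answer: 7.339e-11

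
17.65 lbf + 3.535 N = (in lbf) 1 lbf = 4.4482216 N, so 17.65 lbf = 17.65 * 4.4482216 = 78.511112 N. 3.535 N is already in N. Sum: 78.511112 + 3.535 = 82.046112 N. 1 lbf = 4.4482216 N, so 82.046112 N = 82.046112 / 4.4482216 = 18.4447 lbf ≈ 18.44 lbf (4 s.f.). Final answer: 18.44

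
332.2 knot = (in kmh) 615.2. Check: 1 knot = 0.51444444 m/s, so 332.2 knot = 332.2 * 0.51444444 = 170.89844 m/s. 1 kmh = 0.27777778 m/s, so 170.89844 m/s = 170.89844 / 0.27777778 = 615.2344 kmh ≈ 615.2 kmh (4 s.f.).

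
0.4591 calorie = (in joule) 1 calorie = 4.184 J, so 0.4591 calorie = 0.4591 * 4.184 = 1.9208744 J. 1.9208744 J = 1.9208744 joule ≈ 1.921 joule (4 s.f.). Final answer: 1.921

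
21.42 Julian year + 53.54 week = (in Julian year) 22.45. Check: 1 Julian year = 31557600 s, so 21.42 Julian year = 21.42 * 31557600 = 6.7596379e+08 s. 1 week = 604800 s, so 53.54 week = 53.54 * 604800 = 32380992 s. Sum: 6.7596379e+08 + 32380992 = 7.0834478e+08 s. 1 Julian year = 31557600 s, so 7.0834478e+08 s = 7.0834478e+08 / 31557600 = 22.446092 Julian year ≈ 22.45 Julian year (4 s.f.).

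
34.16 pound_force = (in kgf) 1 pound_force = 4.4482216 N, so 34.16 pound_force = 34.16 * 4.4482216 = 151.95125 N. 1 kgf = 9.80665 N, so 151.95125 N = 151.95125 / 9.80665 = 15.494715 kgf ≈ 15.49 kgf (4 s.f.). Final answer: 15.49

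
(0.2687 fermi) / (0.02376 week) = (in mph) 4.183e-20. Check: 1 fermi = 1e-15 m, so 0.2687 fermi = 0.2687 * 1e-15 = 2.687e-16 m. 1 week = 604800 s, so 0.02376 week = 0.02376 * 604800 = 14370.048 s. Combine: 2.687e-16 m / 14370.048 s = 1.8698615e-20 m/s. 1 mph = 0.44704 m/s, so 1.8698615e-20 m/s = 1.8698615e-20 / 0.44704 = 4.1827611e-20 mph ≈ 4.183e-20 mph (4 s.f.).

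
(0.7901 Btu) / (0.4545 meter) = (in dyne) 1.834e+08. Check: 1 Btu = 1055.0559 J, so 0.7901 Btu = 0.7901 * 1055.0559 = 833.59963 J. 0.4545 meter = 0.4545 m. Combine: 833.59963 J / 0.4545 m = 1834.1026 N. 1 dyne = 1e-05 N, so 1834.1026 N = 1834.1026 / 1e-05 = 1.8341026e+08 dyne ≈ 1.834e+08 dyne (4 s.f.).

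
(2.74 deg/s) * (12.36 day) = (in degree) 2.926e+06. Check: 1 deg/s = 0.017453293 rad/s, so 2.74 deg/s = 2.74 * 0.017453293 = 0.047822022 rad/s. 1 day = 86400 s, so 12.36 day = 12.36 * 86400 = 1067904 s. Combine: 0.047822022 rad/s * 1067904 s = 51069.328 rad. 1 degree = 0.017453293 rad, so 51069.328 rad = 51069.328 / 0.017453293 = 2926057 degree ≈ 2.926e+06 degree (4 s.f.).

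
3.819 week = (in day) 1 week = 604800 s, so 3.819 week = 3.819 * 604800 = 2309731.2 s. 1 day = 86400 s, so 2309731.2 s = 2309731.2 / 86400 = 26.733 day ≈ 26.73 day (4 s.f.). Final answer: 26.73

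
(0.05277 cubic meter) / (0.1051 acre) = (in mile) 7.709e-08. Check: 0.05277 cubic meter = 0.05277 m^3. 1 acre = 4046.8564 m^2, so 0.1051 acre = 0.1051 * 4046.8564 = 425.32461 m^2. Combine: 0.05277 m^3 / 425.32461 m^2 = 0.00012406994 m. 1 mile = 1609.344 m, so 0.00012406994 m = 0.00012406994 / 1609.344 = 7.7093488e-08 mile ≈ 7.709e-08 mile (4 s.f.).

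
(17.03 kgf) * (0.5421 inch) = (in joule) 1 kgf = 9.80665 N, so 17.03 kgf = 17.03 * 9.80665 = 167.00725 N. 1 inch = 0.0254 m, so 0.5421 inch = 0.5421 * 0.0254 = 0.01376934 m. Combine: 167.00725 N * 0.01376934 m = 2.2995796 J. 2.2995796 J = 2.2995796 joule ≈ 2.3 joule (4 s.f.). Final answer: 2.3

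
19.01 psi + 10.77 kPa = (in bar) 1 psi = 6894.7573 Pa, so 19.01 psi = 19.01 * 6894.7573 = 131069.34 Pa. 1 kPa = 1000 Pa, so 10.77 kPa = 10.77 * 1000 = 10770 Pa. Sum: 131069.34 + 10770 = 141839.34 Pa. 1 bar = 100000 Pa, so 141839.34 Pa = 141839.34 / 100000 = 1.4183934 bar ≈ 1.418 bar (4 s.f.). Final answer: 1.418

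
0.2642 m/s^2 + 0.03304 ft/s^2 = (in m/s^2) 0.2642 m/s^2 is already in m/s^2. 1 ft/s^2 = 0.3048 m/s^2, so 0.03304 ft/s^2 = 0.03304 * 0.3048 = 0.010070592 m/s^2. Sum: 0.2642 + 0.010070592 = 0.27427059 m/s^2. Result: 0.27427059 m/s^2 ≈ 0.2743 m/s^2 (4 s.f.). Final answer: 0.2743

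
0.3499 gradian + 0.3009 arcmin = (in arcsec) 1152. Check: 1 gradian = 0.015707963 rad, so 0.3499 gradian = 0.3499 * 0.015707963 = 0.0054962163 rad. 1 arcmin = 0.00029088821 rad, so 0.3009 arcmin = 0.3009 * 0.00029088821 = 8.7528262e-05 rad. Sum: 0.0054962163 + 8.7528262e-05 = 0.0055837446 rad. 1 arcsec = 4.8481368e-06 rad, so 0.0055837446 rad = 0.0055837446 / 4.8481368e-06 = 1151.73 arcsec ≈ 1152 arcsec (4 s.f.).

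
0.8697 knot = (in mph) 1.001. Check: 1 knot = 0.51444444 m/s, so 0.8697 knot = 0.8697 * 0.51444444 = 0.44741233 m/s. 1 mph = 0.44704 m/s, so 0.44741233 m/s = 0.44741233 / 0.44704 = 1.0008329 mph ≈ 1.001 mph (4 s.f.).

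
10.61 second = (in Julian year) 3.362e-07. Check: 10.61 second = 10.61 s. 1 Julian year = 31557600 s, so 10.61 s = 10.61 / 31557600 = 3.3621061e-07 Julian year ≈ 3.362e-07 Julian year (4 s.f.).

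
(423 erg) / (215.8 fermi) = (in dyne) 1 erg = 1e-07 J, so 423 erg = 423 * 1e-07 = 4.23e-05 J. 1 fermi = 1e-15 m, so 215.8 fermi = 215.8 * 1e-15 = 2.158e-13 m. Combine: 4.23e-05 J / 2.158e-13 m = 1.9601483e+08 N. 1 dyne = 1e-05 N, so 1.9601483e+08 N = 1.9601483e+08 / 1e-05 = 1.9601483e+13 dyne ≈ 1.96e+13 dyne (4 s.f.). Final answer: 1.96e+13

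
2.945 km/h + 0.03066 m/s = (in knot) 1.65. Check: 1 km/h = 0.27777778 m/s, so 2.945 km/h = 2.945 * 0.27777778 = 0.81805556 m/s. 0.03066 m/s is already in m/s. Sum: 0.81805556 + 0.03066 = 0.84871556 m/s. 1 knot = 0.51444444 m/s, so 0.84871556 m/s = 0.84871556 / 0.51444444 = 1.6497711 knot ≈ 1.65 knot (4 s.f.).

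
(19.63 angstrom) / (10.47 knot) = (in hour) 1.012e-13. Check: 1 angstrom = 1e-10 m, so 19.63 angstrom = 19.63 * 1e-10 = 1.963e-09 m. 1 knot = 0.51444444 m/s, so 10.47 knot = 10.47 * 0.51444444 = 5.3862333 m/s. Combine: 1.963e-09 m / 5.3862333 m/s = 3.6444764e-10 s. 1 hour = 3600 s, so 3.6444764e-10 s = 3.6444764e-10 / 3600 = 1.0123545e-13 hour ≈ 1.012e-13 hour (4 s.f.).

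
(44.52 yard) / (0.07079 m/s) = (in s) 575.1. Check: 1 yard = 0.9144 m, so 44.52 yard = 44.52 * 0.9144 = 40.709088 m. 0.07079 m/s is already in m/s. Combine: 40.709088 m / 0.07079 m/s = 575.06834 s. Result: 575.06834 s ≈ 575.1 s (4 s.f.).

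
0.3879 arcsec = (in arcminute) 0.006465. Check: 1 arcsec = 4.8481368e-06 rad, so 0.3879 arcsec = 0.3879 * 4.8481368e-06 = 1.8805923e-06 rad. 1 arcminute = 0.00029088821 rad, so 1.8805923e-06 rad = 1.8805923e-06 / 0.00029088821 = 0.006465 arcminute.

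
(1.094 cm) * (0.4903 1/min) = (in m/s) 1 cm = 0.01 m, so 1.094 cm = 1.094 * 0.01 = 0.01094 m. 1 1/min = 0.016666667 Hz, so 0.4903 1/min = 0.4903 * 0.016666667 = 0.0081716667 Hz. Combine: 0.01094 m * 0.0081716667 Hz = 8.9398033e-05 m/s. Result: 8.9398033e-05 m/s ≈ 8.94e-05 m/s (4 s.f.). Final answer: 8.94e-05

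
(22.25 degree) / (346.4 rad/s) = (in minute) 1.868e-05. Check: 1 degree = 0.017453293 rad, so 22.25 degree = 22.25 * 0.017453293 = 0.38833576 rad. 346.4 rad/s is already in rad/s. Combine: 0.38833576 rad / 346.4 rad/s = 0.0011210617 s. 1 minute = 60 s, so 0.0011210617 s = 0.0011210617 / 60 = 1.8684361e-05 minute ≈ 1.868e-05 minute (4 s.f.).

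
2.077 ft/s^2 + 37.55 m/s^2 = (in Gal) 3818. Check: 1 ft/s^2 = 0.3048 m/s^2, so 2.077 ft/s^2 = 2.077 * 0.3048 = 0.6330696 m/s^2. 37.55 m/s^2 is already in m/s^2. Sum: 0.6330696 + 37.55 = 38.18307 m/s^2. 1 Gal = 0.01 m/s^2, so 38.18307 m/s^2 = 38.18307 / 0.01 = 3818.307 Gal ≈ 3818 Gal (4 s.f.).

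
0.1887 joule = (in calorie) 0.0451. Check: 0.1887 joule = 0.1887 J. 1 calorie = 4.184 J, so 0.1887 J = 0.1887 / 4.184 = 0.045100382 calorie ≈ 0.0451 calorie (4 s.f.).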